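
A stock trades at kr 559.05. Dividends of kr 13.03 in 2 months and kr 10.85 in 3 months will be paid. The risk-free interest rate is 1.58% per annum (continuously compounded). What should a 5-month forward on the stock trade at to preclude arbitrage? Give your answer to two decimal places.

kr 538.78

PV(dividends) I = 13.03·e^(−0.0158·2/12) + 10.85·e^(−0.0158·3/12)
I = 12.9957 + 10.8072 = 23.8029
F = (S − I)·e^(rT) = (559.05 − 23.8029) · e^(0.0158·5/12)
= 535.2471 · e^0.006583 = 535.2471 × 1.006605 = kr 538.78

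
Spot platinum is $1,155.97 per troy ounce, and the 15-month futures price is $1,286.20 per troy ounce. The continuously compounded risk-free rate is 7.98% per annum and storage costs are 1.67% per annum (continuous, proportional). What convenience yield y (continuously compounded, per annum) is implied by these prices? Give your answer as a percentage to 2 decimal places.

1.11%

F = S·e^((r+u−y)T) ⇒ (r+u−y) = ln(F/S)/T
ln(1286.20/1155.97) = 0.106752; /T ⇒ 0.085402
y = r + u − ln(F/S)/T = 0.0798 + 0.0167 − 0.085402 = 0.011098
y = 1.11%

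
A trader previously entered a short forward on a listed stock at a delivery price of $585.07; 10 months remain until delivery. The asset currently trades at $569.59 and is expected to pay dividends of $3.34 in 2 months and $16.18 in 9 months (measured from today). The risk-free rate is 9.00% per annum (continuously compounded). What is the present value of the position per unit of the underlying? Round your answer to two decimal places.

-$8.38

PV(remaining dividends) I = 3.34·e^(−0.0900·2/12) + 16.18·e^(−0.0900·9/12) = 18.4142
Current forward F = (S − I)·e^(rT) = (569.59 − 18.4142)·e^(0.0900·10/12) = 551.1758 × 1.077884 = 594.1036
Value (long) = (F − K)·e^(−rT) = (594.1036 − 585.07) × 0.927743 = 8.3809
Short position value = −(long value) = -$8.38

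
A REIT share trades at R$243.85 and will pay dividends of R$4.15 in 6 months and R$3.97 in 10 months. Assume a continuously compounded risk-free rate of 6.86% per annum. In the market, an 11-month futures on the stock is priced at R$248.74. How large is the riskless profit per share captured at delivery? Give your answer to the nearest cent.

PV(dividends) I = 4.15·e^(−0.0686·6/12) + 3.97·e^(−0.0686·10/12) = 7.7595
Fair futures F* = (S − I)·e^(rT) = (243.85 − 7.7595)·e^0.062883 = 236.0905 × 1.064902 = 251.4132
Market R$248.74 < fair 251.4132: forward underpriced → reverse cash-and-carry (short the stock, invest proceeds at r, pay the dividends, go long the forward).
Profit at T = |F_mkt − F*| = |248.74 − 251.4132| = R$2.67 per share

R$2.67 per share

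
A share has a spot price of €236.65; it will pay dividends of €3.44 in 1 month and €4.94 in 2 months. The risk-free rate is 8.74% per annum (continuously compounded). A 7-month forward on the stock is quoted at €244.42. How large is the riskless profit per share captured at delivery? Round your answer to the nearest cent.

PV(dividends) I = 3.44·e^(−0.0874·1/12) + 4.94·e^(−0.0874·2/12) = 8.2836
Fair forward F* = (S − I)·e^(rT) = (236.65 − 8.2836)·e^0.050983 = 228.3664 × 1.052305 = 240.3111
Market €244.42 > fair 240.3111: forward overpriced → cash-and-carry (borrow at r, buy the stock and collect the dividends, short the forward).
Profit at T = |F_mkt − F*| = |244.42 − 240.3111| = €4.11 per share

€4.11 per share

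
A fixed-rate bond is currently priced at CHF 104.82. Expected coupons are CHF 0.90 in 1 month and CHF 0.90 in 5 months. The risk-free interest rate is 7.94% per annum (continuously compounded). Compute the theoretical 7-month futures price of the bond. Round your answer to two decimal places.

CHF 107.94

PV(coupons) I = 0.90·e^(−0.0794·1/12) + 0.90·e^(−0.0794·5/12)
I = 0.8941 + 0.8707 = 1.7648
F = (S − I)·e^(rT) = (104.82 − 1.7648) · e^(0.0794·7/12)
= 103.0552 · e^0.046317 = 103.0552 × 1.047406 = CHF 107.94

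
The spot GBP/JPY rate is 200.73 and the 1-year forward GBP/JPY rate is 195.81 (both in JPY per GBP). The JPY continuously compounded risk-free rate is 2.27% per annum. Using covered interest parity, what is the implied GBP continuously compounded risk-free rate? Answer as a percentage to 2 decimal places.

F = S·e^((r_JPY − r_GBP)T) ⇒ r_GBP = r_JPY − ln(F/S)/T
ln(195.81/200.73) = -0.024816; /(1) = -0.024816
r_GBP = 0.0227 + 0.024816 = 0.047516
r_GBP = 4.75%

4.75%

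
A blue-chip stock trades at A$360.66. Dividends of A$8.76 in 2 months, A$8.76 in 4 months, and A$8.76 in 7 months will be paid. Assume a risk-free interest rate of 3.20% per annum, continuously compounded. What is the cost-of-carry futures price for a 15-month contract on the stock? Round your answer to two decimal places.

A$348.34

PV(dividends) I = 8.76·e^(−0.0320·2/12) + 8.76·e^(−0.0320·4/12) + 8.76·e^(−0.0320·7/12)
I = 8.7134 + 8.6671 + 8.5980 = 25.9785
F = (S − I)·e^(rT) = (360.66 − 25.9785) · e^(0.0320·15/12)
= 334.6815 · e^0.040000 = 334.6815 × 1.040811 = A$348.34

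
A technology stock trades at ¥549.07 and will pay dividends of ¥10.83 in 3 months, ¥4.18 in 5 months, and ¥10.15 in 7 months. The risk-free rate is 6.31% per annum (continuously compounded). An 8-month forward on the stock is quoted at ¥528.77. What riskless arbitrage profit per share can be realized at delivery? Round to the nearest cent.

PV(dividends) I = 10.83·e^(−0.0631·3/12) + 4.18·e^(−0.0631·5/12) + 10.15·e^(−0.0631·7/12) = 24.5152
Fair forward F* = (S − I)·e^(rT) = (549.07 − 24.5152)·e^0.042067 = 524.5548 × 1.042964 = 547.0918
Market ¥528.77 < fair 547.0918: forward underpriced → reverse cash-and-carry (short the stock, invest proceeds at r, pay the dividends, go long the forward).
Profit at T = |F_mkt − F*| = |528.77 − 547.0918| = ¥18.32 per share

¥18.32 per share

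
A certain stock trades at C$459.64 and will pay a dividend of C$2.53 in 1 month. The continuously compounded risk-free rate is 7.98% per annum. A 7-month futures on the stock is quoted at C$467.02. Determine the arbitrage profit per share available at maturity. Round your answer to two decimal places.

C$11.89 per share

PV(dividends) I = 2.53·e^(−0.0798·1/12) = 2.5132
Fair futures F* = (S − I)·e^(rT) = (459.64 − 2.5132)·e^0.046550 = 457.1268 × 1.047650 = 478.9089
Market C$467.02 < fair 478.9089: forward underpriced → reverse cash-and-carry (short the stock, invest proceeds at r, pay the dividends, go long the forward).
Profit at T = |F_mkt − F*| = |467.02 − 478.9089| = C$11.89 per share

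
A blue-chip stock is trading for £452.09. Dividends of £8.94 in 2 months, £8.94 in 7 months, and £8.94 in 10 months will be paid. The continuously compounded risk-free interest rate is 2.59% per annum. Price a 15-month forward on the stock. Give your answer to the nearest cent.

£439.64

PV(dividends) I = 8.94·e^(−0.0259·2/12) + 8.94·e^(−0.0259·7/12) + 8.94·e^(−0.0259·10/12)
I = 8.9015 + 8.8059 + 8.7491 = 26.4565
F = (S − I)·e^(rT) = (452.09 − 26.4565) · e^(0.0259·15/12)
= 425.6335 · e^0.032375 = 425.6335 × 1.032905 = £439.64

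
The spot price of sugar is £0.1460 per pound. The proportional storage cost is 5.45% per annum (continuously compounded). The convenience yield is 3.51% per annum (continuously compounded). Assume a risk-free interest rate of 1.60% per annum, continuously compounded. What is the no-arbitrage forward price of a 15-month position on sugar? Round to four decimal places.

£0.1526 per pound

Net carry = r + u − y = 0.0160 + 0.0545 − 0.0351 = 0.0354
F = S·e^((r+u−y)T) = 0.1460 · e^(0.0354 × 15/12) = 0.1460 · e^0.044250
= 0.1460 × 1.045244 = £0.1526 per pound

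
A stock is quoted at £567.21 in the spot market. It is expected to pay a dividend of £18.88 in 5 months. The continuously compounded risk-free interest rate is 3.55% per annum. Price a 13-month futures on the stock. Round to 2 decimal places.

£570.12

PV(dividends) I = 18.88·e^(−0.0355·5/12)
I = 18.6028
F = (S − I)·e^(rT) = (567.21 − 18.6028) · e^(0.0355·13/12)
= 548.6072 · e^0.038458 = 548.6072 × 1.039207 = £570.12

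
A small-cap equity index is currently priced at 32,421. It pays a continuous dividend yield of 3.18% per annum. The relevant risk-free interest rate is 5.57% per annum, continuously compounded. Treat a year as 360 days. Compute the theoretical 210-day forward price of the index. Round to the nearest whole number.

32,876

F = S·e^((r − q)T) = 32421 · e^((0.0557 − 0.0318) × 210/360)
= 32421 · e^0.013942 = 32421 × 1.014040
F = 32,876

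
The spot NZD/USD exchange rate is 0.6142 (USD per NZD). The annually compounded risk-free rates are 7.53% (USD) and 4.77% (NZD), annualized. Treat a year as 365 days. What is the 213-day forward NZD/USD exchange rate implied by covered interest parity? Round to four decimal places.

0.6236

By covered interest parity, F = S · (1+r_USD)^T / (1+r_NZD)^T
= 0.6142 × 1.043277 / 1.027565 = 0.6142 × 1.015291
F = 0.6236 USD per NZD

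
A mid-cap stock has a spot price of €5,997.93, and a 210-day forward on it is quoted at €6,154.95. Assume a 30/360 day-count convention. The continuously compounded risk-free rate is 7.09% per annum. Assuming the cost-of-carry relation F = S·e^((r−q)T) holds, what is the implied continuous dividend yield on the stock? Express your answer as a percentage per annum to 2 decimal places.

2.66%

From F = S·e^((r−q)T): (r − q) = ln(F/S)/T
ln(6154.95/5997.93) = ln(1.026179) = 0.025842
(r − q) = 0.025842 / (210/360) = 0.044301
q = r − ln(F/S)/T = 0.0709 − 0.044301 = 0.026599
q = 2.66%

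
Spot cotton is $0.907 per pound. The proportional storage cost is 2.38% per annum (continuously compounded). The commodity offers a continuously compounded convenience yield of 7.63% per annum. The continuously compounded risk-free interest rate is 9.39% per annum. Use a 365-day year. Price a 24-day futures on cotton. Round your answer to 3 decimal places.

Net carry = r + u − y = 0.0939 + 0.0238 − 0.0763 = 0.0414
F = S·e^((r+u−y)T) = 0.907 · e^(0.0414 × 24/365) = 0.907 · e^0.002722
= 0.907 × 1.002726 = $0.909 per pound

$0.909 per pound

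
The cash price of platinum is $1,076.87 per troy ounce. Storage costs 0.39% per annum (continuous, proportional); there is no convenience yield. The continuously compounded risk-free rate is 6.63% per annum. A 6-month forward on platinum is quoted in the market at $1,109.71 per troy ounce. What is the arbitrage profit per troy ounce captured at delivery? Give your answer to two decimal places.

Fair forward: F* = S·e^(carry·T), with carry = (r + u) = 0.0663 + 0.0039 = 0.0702
F* = 1076.87 · e^(0.0702 × 6/12) = 1076.87 · e^0.03510000 = 1076.87 × 1.03572328 = $1115.3393
Market $1109.71 < fair $1115.3393: forward underpriced → reverse cash-and-carry (short spot, go long the forward).
At maturity, profit = |F_mkt − F*| = |1109.71 − 1115.3393| = $5.63 per troy ounce

$5.63 per troy ounce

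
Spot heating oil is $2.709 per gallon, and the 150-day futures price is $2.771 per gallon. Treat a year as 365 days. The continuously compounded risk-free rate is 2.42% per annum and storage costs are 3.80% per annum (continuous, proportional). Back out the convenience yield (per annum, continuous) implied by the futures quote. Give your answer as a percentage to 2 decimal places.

0.71%

F = S·e^((r+u−y)T) ⇒ (r+u−y) = ln(F/S)/T
ln(2.771/2.709) = 0.022629; /T ⇒ 0.055064
y = r + u − ln(F/S)/T = 0.0242 + 0.0380 − 0.055064 = 0.007136
y = 0.71%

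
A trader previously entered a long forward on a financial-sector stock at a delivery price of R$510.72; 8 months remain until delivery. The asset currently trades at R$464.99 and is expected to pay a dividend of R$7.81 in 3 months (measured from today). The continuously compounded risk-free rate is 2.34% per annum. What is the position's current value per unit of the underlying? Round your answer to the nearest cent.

-R$45.59

PV(remaining dividends) I = 7.81·e^(−0.0234·3/12) = 7.7644
Current forward F = (S − I)·e^(rT) = (464.99 − 7.7644)·e^(0.0234·8/12) = 457.2256 × 1.015722 = 464.4141
Value (long) = (F − K)·e^(−rT) = (464.4141 − 510.72) × 0.984521 = -45.5891
Value = -R$45.59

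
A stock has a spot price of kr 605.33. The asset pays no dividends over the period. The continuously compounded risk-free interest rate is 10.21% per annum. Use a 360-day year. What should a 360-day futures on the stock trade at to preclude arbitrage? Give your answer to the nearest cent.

kr 670.40

F = S·e^(rT) = 605.33 · e^(0.1021 × 360/360)
= 605.33 · e^0.102100 = 605.33 × 1.107494
F = kr 670.40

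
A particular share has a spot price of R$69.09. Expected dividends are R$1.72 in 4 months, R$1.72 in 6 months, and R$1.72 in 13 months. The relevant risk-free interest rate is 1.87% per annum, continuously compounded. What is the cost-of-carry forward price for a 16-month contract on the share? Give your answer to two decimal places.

PV(dividends) I = 1.72·e^(−0.0187·4/12) + 1.72·e^(−0.0187·6/12) + 1.72·e^(−0.0187·13/12)
I = 1.7093 + 1.7040 + 1.6855 = 5.0988
F = (S − I)·e^(rT) = (69.09 − 5.0988) · e^(0.0187·16/12)
= 63.9912 · e^0.024933 = 63.9912 × 1.025246 = R$65.61

R$65.61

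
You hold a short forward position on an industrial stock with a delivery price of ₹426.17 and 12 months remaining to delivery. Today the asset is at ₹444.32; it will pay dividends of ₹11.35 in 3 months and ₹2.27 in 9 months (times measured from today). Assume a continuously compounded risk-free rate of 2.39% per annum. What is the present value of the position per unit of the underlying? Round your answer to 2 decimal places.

PV(remaining dividends) I = 11.35·e^(−0.0239·3/12) + 2.27·e^(−0.0239·9/12) = 13.5121
Current forward F = (S − I)·e^(rT) = (444.32 − 13.5121)·e^(0.0239·12/12) = 430.8079 × 1.024188 = 441.2283
Value (long) = (F − K)·e^(−rT) = (441.2283 − 426.17) × 0.976383 = 14.7027
Short position value = −(long value) = -₹14.70

-₹14.70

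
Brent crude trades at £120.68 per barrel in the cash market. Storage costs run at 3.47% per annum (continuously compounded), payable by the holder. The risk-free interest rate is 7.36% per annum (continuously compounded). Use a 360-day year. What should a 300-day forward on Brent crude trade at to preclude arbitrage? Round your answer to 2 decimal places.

Net carry = r + u − y = 0.0736 + 0.0347 − 0.0000 = 0.1083
F = S·e^((r+u−y)T) = 120.68 · e^(0.1083 × 300/360) = 120.68 · e^0.090250
= 120.68 × 1.094448 = £132.08 per barrel

£132.08 per barrel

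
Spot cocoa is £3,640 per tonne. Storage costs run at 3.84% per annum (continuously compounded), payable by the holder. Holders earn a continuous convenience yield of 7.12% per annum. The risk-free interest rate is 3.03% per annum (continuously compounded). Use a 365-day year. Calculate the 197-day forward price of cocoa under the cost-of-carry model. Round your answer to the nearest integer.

£3,635 per tonne

Net carry = r + u − y = 0.0303 + 0.0384 − 0.0712 = -0.0025
F = S·e^((r+u−y)T) = 3640 · e^(-0.0025 × 197/365) = 3640 · e^-0.001349
= 3640 × 0.998652 = £3,635 per tonne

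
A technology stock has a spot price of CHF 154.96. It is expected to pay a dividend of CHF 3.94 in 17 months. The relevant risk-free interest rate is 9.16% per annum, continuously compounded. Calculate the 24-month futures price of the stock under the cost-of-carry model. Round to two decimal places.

CHF 181.96

PV(dividends) I = 3.94·e^(−0.0916·17/12)
I = 3.4605
F = (S − I)·e^(rT) = (154.96 − 3.4605) · e^(0.0916·24/12)
= 151.4995 · e^0.183200 = 151.4995 × 1.201055 = CHF 181.96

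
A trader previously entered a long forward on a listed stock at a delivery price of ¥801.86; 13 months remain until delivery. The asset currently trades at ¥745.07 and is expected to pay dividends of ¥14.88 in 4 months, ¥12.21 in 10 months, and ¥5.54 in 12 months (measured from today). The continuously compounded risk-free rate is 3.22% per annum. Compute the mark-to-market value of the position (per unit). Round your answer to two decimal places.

PV(remaining dividends) I = 14.88·e^(−0.0322·4/12) + 12.21·e^(−0.0322·10/12) + 5.54·e^(−0.0322·12/12) = 31.9723
Current forward F = (S − I)·e^(rT) = (745.07 − 31.9723)·e^(0.0322·13/12) = 713.0977 × 1.035499 = 738.4120
Value (long) = (F − K)·e^(−rT) = (738.4120 − 801.86) × 0.965718 = -61.2729
Value = -¥61.27

-¥61.27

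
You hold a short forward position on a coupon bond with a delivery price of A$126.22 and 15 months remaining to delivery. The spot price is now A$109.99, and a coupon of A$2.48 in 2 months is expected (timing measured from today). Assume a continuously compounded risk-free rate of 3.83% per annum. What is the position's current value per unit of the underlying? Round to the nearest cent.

PV(remaining coupons) I = 2.48·e^(−0.0383·2/12) = 2.4642
Current forward F = (S − I)·e^(rT) = (109.99 − 2.4642)·e^(0.0383·15/12) = 107.5258 × 1.049040 = 112.7989
Value (long) = (F − K)·e^(−rT) = (112.7989 − 126.22) × 0.953253 = -12.7937
Short position value = −(long value) = A$12.79

A$12.79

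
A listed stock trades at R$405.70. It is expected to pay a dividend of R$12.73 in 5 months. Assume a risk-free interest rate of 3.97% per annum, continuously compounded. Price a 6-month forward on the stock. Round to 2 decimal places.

PV(dividends) I = 12.73·e^(−0.0397·5/12)
I = 12.5212
F = (S − I)·e^(rT) = (405.70 − 12.5212) · e^(0.0397·6/12)
= 393.1788 · e^0.019850 = 393.1788 × 1.020048 = R$401.06

R$401.06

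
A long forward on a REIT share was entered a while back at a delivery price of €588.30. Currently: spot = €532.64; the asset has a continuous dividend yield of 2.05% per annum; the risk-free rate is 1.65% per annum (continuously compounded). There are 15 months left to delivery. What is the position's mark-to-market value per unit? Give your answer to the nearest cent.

Current fair forward for the remaining 15 months: F = S·e^((r − q)·T), (r − q) = 0.0165 − 0.0205 = -0.0040
F = 532.64 · e^(-0.0040 × 15/12) = 532.64 × 0.995012 = 529.9832
Value of long forward = (F − K)·e^(−rT) = (529.9832 − 588.30) · e^(−0.0165·15/12)
= -58.3168 × 0.979586 = -57.13

-€57.13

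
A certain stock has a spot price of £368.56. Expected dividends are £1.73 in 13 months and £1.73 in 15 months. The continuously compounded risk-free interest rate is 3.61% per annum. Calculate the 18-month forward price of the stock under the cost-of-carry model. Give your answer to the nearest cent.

PV(dividends) I = 1.73·e^(−0.0361·13/12) + 1.73·e^(−0.0361·15/12)
I = 1.6636 + 1.6537 = 3.3173
F = (S − I)·e^(rT) = (368.56 − 3.3173) · e^(0.0361·18/12)
= 365.2427 · e^0.054150 = 365.2427 × 1.055643 = £385.57

£385.57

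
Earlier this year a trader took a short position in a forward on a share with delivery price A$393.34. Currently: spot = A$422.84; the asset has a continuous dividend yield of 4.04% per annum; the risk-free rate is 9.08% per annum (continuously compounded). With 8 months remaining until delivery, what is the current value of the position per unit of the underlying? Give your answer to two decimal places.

Current fair forward for the remaining 8 months: F = S·e^((r − q)·T), (r − q) = 0.0908 − 0.0404 = 0.0504
F = 422.84 · e^(0.0504 × 8/12) = 422.84 × 1.034171 = 437.2889
Value of long forward = (F − K)·e^(−rT) = (437.2889 − 393.34) · e^(−0.0908·8/12)
= 43.9489 × 0.941262 = 41.37
Short position value = −(long value) = -A$41.37

-A$41.37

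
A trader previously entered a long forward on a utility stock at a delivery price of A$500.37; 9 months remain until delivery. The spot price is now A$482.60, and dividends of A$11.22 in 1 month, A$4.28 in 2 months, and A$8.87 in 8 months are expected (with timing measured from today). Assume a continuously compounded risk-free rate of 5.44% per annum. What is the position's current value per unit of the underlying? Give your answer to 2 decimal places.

-A$21.73

PV(remaining dividends) I = 11.22·e^(−0.0544·1/12) + 4.28·e^(−0.0544·2/12) + 8.87·e^(−0.0544·8/12) = 23.9647
Current forward F = (S − I)·e^(rT) = (482.60 − 23.9647)·e^(0.0544·9/12) = 458.6353 × 1.041644 = 477.7347
Value (long) = (F − K)·e^(−rT) = (477.7347 − 500.37) × 0.960021 = -21.7304
Value = -A$21.73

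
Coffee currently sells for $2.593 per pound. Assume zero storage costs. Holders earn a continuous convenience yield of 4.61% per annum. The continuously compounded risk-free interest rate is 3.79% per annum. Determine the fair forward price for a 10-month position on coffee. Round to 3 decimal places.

$2.575 per pound

Net carry = r + u − y = 0.0379 + 0.0000 − 0.0461 = -0.0082
F = S·e^((r+u−y)T) = 2.593 · e^(-0.0082 × 10/12) = 2.593 · e^-0.006833
= 2.593 × 0.993190 = $2.575 per pound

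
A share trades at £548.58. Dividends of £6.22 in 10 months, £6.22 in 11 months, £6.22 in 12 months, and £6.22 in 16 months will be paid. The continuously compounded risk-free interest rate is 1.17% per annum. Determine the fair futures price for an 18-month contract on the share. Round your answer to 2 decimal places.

£533.27

PV(dividends) I = 6.22·e^(−0.0117·10/12) + 6.22·e^(−0.0117·11/12) + 6.22·e^(−0.0117·12/12) + 6.22·e^(−0.0117·16/12)
I = 6.1596 + 6.1536 + 6.1477 + 6.1237 = 24.5846
F = (S − I)·e^(rT) = (548.58 − 24.5846) · e^(0.0117·18/12)
= 523.9954 · e^0.017550 = 523.9954 × 1.017705 = £533.27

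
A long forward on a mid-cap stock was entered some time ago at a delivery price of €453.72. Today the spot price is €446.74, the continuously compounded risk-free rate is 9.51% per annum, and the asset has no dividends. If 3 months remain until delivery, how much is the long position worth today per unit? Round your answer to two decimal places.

€3.68

Current fair forward for the remaining 3 months: F = S·e^(r·T), r = 0.0951
F = 446.74 · e^(0.0951 × 3/12) = 446.74 × 1.024060 = 457.4886
Value of long forward = (F − K)·e^(−rT) = (457.4886 − 453.72) · e^(−0.0951·3/12)
= 3.7686 × 0.976505 = 3.68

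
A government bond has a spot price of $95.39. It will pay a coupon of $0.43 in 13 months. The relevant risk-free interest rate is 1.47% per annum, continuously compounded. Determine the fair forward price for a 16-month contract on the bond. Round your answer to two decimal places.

PV(coupons) I = 0.43·e^(−0.0147·13/12)
I = 0.4232
F = (S − I)·e^(rT) = (95.39 − 0.4232) · e^(0.0147·16/12)
= 94.9668 · e^0.019600 = 94.9668 × 1.019793 = $96.85

$96.85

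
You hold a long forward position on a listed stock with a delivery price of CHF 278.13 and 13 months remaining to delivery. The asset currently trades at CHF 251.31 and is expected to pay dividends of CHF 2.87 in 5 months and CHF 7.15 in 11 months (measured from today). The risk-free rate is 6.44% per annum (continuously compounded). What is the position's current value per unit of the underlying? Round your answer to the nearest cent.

PV(remaining dividends) I = 2.87·e^(−0.0644·5/12) + 7.15·e^(−0.0644·11/12) = 9.5341
Current forward F = (S − I)·e^(rT) = (251.31 − 9.5341)·e^(0.0644·13/12) = 241.7759 × 1.072258 = 259.2461
Value (long) = (F − K)·e^(−rT) = (259.2461 − 278.13) × 0.932611 = -17.6113
Value = -CHF 17.61

-CHF 17.61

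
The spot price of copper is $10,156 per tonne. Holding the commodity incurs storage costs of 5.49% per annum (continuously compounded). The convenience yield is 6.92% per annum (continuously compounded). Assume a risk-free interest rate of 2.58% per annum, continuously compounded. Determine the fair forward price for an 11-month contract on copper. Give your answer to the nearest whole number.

Net carry = r + u − y = 0.0258 + 0.0549 − 0.0692 = 0.0115
F = S·e^((r+u−y)T) = 10156 · e^(0.0115 × 11/12) = 10156 · e^0.010542
= 10156 × 1.010598 = $10,264 per tonne

$10,264 per tonne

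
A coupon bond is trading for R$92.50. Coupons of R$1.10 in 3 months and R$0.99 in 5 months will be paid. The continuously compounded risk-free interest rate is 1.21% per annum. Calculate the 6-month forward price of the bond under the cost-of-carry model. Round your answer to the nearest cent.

PV(coupons) I = 1.10·e^(−0.0121·3/12) + 0.99·e^(−0.0121·5/12)
I = 1.0967 + 0.9850 = 2.0817
F = (S − I)·e^(rT) = (92.50 − 2.0817) · e^(0.0121·6/12)
= 90.4183 · e^0.006050 = 90.4183 × 1.006068 = R$90.97

R$90.97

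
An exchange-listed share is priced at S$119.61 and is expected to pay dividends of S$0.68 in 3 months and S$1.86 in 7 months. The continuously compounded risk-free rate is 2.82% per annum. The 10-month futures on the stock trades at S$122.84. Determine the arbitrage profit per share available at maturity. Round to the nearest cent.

S$2.95 per share

PV(dividends) I = 0.68·e^(−0.0282·3/12) + 1.86·e^(−0.0282·7/12) = 2.5049
Fair futures F* = (S − I)·e^(rT) = (119.61 − 2.5049)·e^0.023500 = 117.1051 × 1.023778 = 119.8896
Market S$122.84 > fair 119.8896: forward overpriced → cash-and-carry (borrow at r, buy the stock and collect the dividends, short the forward).
Profit at T = |F_mkt − F*| = |122.84 − 119.8896| = S$2.95 per share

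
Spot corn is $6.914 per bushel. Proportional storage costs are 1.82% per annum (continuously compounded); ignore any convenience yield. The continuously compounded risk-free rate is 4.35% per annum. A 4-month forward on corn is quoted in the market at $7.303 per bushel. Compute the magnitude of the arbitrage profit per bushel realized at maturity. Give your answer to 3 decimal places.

$0.245 per bushel

Fair forward: F* = S·e^(carry·T), with carry = (r + u) = 0.0435 + 0.0182 = 0.0617
F* = 6.914 · e^(0.0617 × 4/12) = 6.914 · e^0.020567 = 6.914 × 1.020780 = $7.0577
Market $7.303 > fair $7.0577: forward overpriced → cash-and-carry (buy spot, short the forward).
At maturity, profit = |F_mkt − F*| = |7.303 − 7.0577| = $0.245 per bushel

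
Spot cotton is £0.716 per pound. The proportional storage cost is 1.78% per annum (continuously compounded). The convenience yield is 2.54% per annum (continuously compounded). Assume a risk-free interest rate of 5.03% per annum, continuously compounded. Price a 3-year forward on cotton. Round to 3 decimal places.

£0.814 per pound

Net carry = r + u − y = 0.0503 + 0.0178 − 0.0254 = 0.0427
F = S·e^((r+u−y)T) = 0.716 · e^(0.0427 × 3) = 0.716 · e^0.128100
= 0.716 × 1.136667 = £0.814 per pound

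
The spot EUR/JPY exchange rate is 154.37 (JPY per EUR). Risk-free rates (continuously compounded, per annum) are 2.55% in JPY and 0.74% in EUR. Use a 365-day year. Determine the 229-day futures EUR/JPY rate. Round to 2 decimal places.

156.13

F = S·e^((r_JPY − r_EUR)T) = 154.37 · e^((0.0255 − 0.0074) × 229/365)
= 154.37 · e^0.011356 = 154.37 × 1.011421
F = 156.13 JPY per EUR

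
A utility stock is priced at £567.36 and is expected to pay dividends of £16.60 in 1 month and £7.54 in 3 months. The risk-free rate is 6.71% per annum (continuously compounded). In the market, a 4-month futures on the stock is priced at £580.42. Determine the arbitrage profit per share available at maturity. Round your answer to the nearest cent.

PV(dividends) I = 16.60·e^(−0.0671·1/12) + 7.54·e^(−0.0671·3/12) = 23.9220
Fair futures F* = (S − I)·e^(rT) = (567.36 − 23.9220)·e^0.022367 = 543.4380 × 1.022619 = 555.7300
Market £580.42 > fair 555.7300: forward overpriced → cash-and-carry (borrow at r, buy the stock and collect the dividends, short the forward).
Profit at T = |F_mkt − F*| = |580.42 − 555.7300| = £24.69 per share

£24.69 per share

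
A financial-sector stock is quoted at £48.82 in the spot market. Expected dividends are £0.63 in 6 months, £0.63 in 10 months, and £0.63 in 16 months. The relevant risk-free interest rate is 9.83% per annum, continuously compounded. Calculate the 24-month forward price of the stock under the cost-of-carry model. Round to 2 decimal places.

£57.32

PV(dividends) I = 0.63·e^(−0.0983·6/12) + 0.63·e^(−0.0983·10/12) + 0.63·e^(−0.0983·16/12)
I = 0.5998 + 0.5804 + 0.5526 = 1.7328
F = (S − I)·e^(rT) = (48.82 − 1.7328) · e^(0.0983·24/12)
= 47.0872 · e^0.196600 = 47.0872 × 1.217257 = £57.32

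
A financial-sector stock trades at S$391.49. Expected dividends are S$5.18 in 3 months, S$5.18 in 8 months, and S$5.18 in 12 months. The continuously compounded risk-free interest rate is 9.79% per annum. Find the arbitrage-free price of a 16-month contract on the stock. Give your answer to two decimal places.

PV(dividends) I = 5.18·e^(−0.0979·3/12) + 5.18·e^(−0.0979·8/12) + 5.18·e^(−0.0979·12/12)
I = 5.0548 + 4.8527 + 4.6969 = 14.6044
F = (S − I)·e^(rT) = (391.49 − 14.6044) · e^(0.0979·16/12)
= 376.8856 · e^0.130533 = 376.8856 × 1.139436 = S$429.44

S$429.44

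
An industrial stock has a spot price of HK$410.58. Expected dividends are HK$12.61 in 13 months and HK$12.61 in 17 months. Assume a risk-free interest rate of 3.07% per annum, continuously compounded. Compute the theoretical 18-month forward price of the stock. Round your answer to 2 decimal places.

HK$404.51

PV(dividends) I = 12.61·e^(−0.0307·13/12) + 12.61·e^(−0.0307·17/12)
I = 12.1975 + 12.0733 = 24.2708
F = (S − I)·e^(rT) = (410.58 − 24.2708) · e^(0.0307·18/12)
= 386.3092 · e^0.046050 = 386.3092 × 1.047127 = HK$404.51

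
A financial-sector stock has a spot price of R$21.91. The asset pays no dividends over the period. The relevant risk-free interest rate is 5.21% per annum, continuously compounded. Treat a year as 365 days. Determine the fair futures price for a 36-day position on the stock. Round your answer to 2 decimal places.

F = S·e^(rT) = 21.91 · e^(0.0521 × 36/365)
= 21.91 · e^0.005139 = 21.91 × 1.005152
F = R$22.02

R$22.02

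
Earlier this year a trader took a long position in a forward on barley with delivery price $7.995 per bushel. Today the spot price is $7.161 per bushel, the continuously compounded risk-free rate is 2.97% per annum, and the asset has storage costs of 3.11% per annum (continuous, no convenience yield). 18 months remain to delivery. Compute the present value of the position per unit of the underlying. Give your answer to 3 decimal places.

Current fair forward for the remaining 18 months: F = S·e^((r + u)·T), (r + u) = 0.0297 + 0.0311 = 0.0608
F = 7.161 · e^(0.0608 × 18/12) = 7.161 × 1.095488 = 7.8448
Value of long forward = (F − K)·e^(−rT) = (7.8448 − 7.995) · e^(−0.0297·18/12)
= -0.1502 × 0.956428 = -0.144

-$0.144 per bushel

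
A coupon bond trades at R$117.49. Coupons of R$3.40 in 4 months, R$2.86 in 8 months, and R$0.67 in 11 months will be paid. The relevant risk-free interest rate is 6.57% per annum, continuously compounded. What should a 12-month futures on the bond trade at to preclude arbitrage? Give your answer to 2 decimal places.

PV(coupons) I = 3.40·e^(−0.0657·4/12) + 2.86·e^(−0.0657·8/12) + 0.67·e^(−0.0657·11/12)
I = 3.3263 + 2.7374 + 0.6308 = 6.6945
F = (S − I)·e^(rT) = (117.49 − 6.6945) · e^(0.0657·12/12)
= 110.7955 · e^0.065700 = 110.7955 × 1.067906 = R$118.32

R$118.32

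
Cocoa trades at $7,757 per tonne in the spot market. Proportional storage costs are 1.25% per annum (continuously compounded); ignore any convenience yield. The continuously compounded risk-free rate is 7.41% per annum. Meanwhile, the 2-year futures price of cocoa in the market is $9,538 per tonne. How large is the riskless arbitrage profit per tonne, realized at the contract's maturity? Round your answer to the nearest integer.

Fair futures: F* = S·e^(carry·T), with carry = (r + u) = 0.0741 + 0.0125 = 0.0866
F* = 7757 · e^(0.0866 × 2) = 7757 · e^0.173200 = 7757 × 1.189104 = $9223.8797
Market $9538 > fair $9223.8797: forward overpriced → cash-and-carry (buy spot, short the forward).
At maturity, profit = |F_mkt − F*| = |9538 − 9223.8797| = $314 per tonne

$314 per tonne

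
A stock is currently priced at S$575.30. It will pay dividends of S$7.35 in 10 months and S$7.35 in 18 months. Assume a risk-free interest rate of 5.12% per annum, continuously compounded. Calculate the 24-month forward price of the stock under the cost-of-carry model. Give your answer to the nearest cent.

PV(dividends) I = 7.35·e^(−0.0512·10/12) + 7.35·e^(−0.0512·18/12)
I = 7.0430 + 6.8067 = 13.8497
F = (S − I)·e^(rT) = (575.30 − 13.8497) · e^(0.0512·24/12)
= 561.4503 · e^0.102400 = 561.4503 × 1.107827 = S$621.99

S$621.99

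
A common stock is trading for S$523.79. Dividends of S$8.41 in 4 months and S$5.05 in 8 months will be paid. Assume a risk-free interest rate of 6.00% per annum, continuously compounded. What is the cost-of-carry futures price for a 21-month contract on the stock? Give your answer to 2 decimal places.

S$567.23

PV(dividends) I = 8.41·e^(−0.0600·4/12) + 5.05·e^(−0.0600·8/12)
I = 8.2435 + 4.8520 = 13.0955
F = (S − I)·e^(rT) = (523.79 − 13.0955) · e^(0.0600·21/12)
= 510.6945 · e^0.105000 = 510.6945 × 1.110711 = S$567.23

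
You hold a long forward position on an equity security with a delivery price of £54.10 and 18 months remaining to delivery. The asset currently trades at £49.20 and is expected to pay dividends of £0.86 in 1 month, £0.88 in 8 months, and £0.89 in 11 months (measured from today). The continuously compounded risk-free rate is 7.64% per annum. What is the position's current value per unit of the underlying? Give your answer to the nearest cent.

PV(remaining dividends) I = 0.86·e^(−0.0764·1/12) + 0.88·e^(−0.0764·8/12) + 0.89·e^(−0.0764·11/12) = 2.5206
Current forward F = (S − I)·e^(rT) = (49.20 − 2.5206)·e^(0.0764·18/12) = 46.6794 × 1.121425 = 52.3474
Value (long) = (F − K)·e^(−rT) = (52.3474 − 54.10) × 0.891723 = -1.5628
Value = -£1.56

-£1.56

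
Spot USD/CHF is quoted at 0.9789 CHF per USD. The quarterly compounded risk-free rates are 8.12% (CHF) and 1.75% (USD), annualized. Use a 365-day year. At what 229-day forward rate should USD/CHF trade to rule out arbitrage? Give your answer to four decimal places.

1.0183

By covered interest parity, F = S · (1+r_CHF/4)^(4T) / (1+r_USD/4)^(4T)
= 0.9789 × 1.051728 / 1.011016 = 0.9789 × 1.040268
F = 1.0183 CHF per USD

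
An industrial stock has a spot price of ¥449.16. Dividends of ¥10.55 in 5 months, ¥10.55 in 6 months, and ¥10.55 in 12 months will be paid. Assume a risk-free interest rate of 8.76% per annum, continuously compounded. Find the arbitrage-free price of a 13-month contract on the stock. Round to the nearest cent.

PV(dividends) I = 10.55·e^(−0.0876·5/12) + 10.55·e^(−0.0876·6/12) + 10.55·e^(−0.0876·12/12)
I = 10.1719 + 10.0979 + 9.6651 = 29.9349
F = (S − I)·e^(rT) = (449.16 − 29.9349) · e^(0.0876·13/12)
= 419.2251 · e^0.094900 = 419.2251 × 1.099549 = ¥460.96

¥460.96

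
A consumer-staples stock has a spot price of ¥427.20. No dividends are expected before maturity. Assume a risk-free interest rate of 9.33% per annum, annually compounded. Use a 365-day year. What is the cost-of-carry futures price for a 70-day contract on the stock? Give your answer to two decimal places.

F = S · (1+r)^T
= 427.20 × 1.017254
F = ¥434.57

¥434.57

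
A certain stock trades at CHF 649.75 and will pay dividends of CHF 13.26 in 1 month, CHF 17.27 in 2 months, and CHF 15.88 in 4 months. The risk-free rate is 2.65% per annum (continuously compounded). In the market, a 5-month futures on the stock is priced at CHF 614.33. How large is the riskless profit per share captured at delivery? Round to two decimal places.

CHF 4.04 per share

PV(dividends) I = 13.26·e^(−0.0265·1/12) + 17.27·e^(−0.0265·2/12) + 15.88·e^(−0.0265·4/12) = 46.1650
Fair futures F* = (S − I)·e^(rT) = (649.75 − 46.1650)·e^0.011042 = 603.5850 × 1.011103 = 610.2866
Market CHF 614.33 > fair 610.2866: forward overpriced → cash-and-carry (borrow at r, buy the stock and collect the dividends, short the forward).
Profit at T = |F_mkt − F*| = |614.33 − 610.2866| = CHF 4.04 per share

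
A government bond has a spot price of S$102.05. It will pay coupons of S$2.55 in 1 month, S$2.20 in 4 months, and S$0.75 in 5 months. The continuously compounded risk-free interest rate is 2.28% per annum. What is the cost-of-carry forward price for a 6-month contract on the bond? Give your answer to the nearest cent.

PV(coupons) I = 2.55·e^(−0.0228·1/12) + 2.20·e^(−0.0228·4/12) + 0.75·e^(−0.0228·5/12)
I = 2.5452 + 2.1833 + 0.7429 = 5.4714
F = (S − I)·e^(rT) = (102.05 − 5.4714) · e^(0.0228·6/12)
= 96.5786 · e^0.011400 = 96.5786 × 1.011465 = S$97.69

S$97.69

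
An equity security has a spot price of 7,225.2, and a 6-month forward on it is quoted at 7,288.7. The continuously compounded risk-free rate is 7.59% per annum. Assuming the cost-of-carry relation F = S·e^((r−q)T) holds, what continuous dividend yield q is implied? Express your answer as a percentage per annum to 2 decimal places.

5.84%

From F = S·e^((r−q)T): (r − q) = ln(F/S)/T
ln(7288.7/7225.2) = ln(1.008789) = 0.008751
(r − q) = 0.008751 / (6/12) = 0.017502
q = r − ln(F/S)/T = 0.0759 − 0.017502 = 0.058398
q = 5.84%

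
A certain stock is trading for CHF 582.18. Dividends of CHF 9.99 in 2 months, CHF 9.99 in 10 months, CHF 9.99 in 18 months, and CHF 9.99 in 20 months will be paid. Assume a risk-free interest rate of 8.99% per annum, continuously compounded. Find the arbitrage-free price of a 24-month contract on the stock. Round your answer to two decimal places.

CHF 653.24

PV(dividends) I = 9.99·e^(−0.0899·2/12) + 9.99·e^(−0.0899·10/12) + 9.99·e^(−0.0899·18/12) + 9.99·e^(−0.0899·20/12)
I = 9.8414 + 9.2689 + 8.7297 + 8.5999 = 36.4399
F = (S − I)·e^(rT) = (582.18 − 36.4399) · e^(0.0899·24/12)
= 545.7401 · e^0.179800 = 545.7401 × 1.196978 = CHF 653.24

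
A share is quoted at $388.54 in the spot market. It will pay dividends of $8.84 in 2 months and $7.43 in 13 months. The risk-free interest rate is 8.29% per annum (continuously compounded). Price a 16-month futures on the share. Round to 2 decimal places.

PV(dividends) I = 8.84·e^(−0.0829·2/12) + 7.43·e^(−0.0829·13/12)
I = 8.7187 + 6.7918 = 15.5105
F = (S − I)·e^(rT) = (388.54 − 15.5105) · e^(0.0829·16/12)
= 373.0295 · e^0.110533 = 373.0295 × 1.116873 = $416.63

$416.63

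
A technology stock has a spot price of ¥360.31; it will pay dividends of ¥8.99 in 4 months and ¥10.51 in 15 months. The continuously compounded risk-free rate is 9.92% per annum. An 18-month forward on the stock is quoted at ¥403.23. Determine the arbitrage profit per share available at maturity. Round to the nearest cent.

¥5.98 per share

PV(dividends) I = 8.99·e^(−0.0992·4/12) + 10.51·e^(−0.0992·15/12) = 17.9819
Fair forward F* = (S − I)·e^(rT) = (360.31 − 17.9819)·e^0.148800 = 342.3281 × 1.160441 = 397.2516
Market ¥403.23 > fair 397.2516: forward overpriced → cash-and-carry (borrow at r, buy the stock and collect the dividends, short the forward).
Profit at T = |F_mkt − F*| = |403.23 − 397.2516| = ¥5.98 per share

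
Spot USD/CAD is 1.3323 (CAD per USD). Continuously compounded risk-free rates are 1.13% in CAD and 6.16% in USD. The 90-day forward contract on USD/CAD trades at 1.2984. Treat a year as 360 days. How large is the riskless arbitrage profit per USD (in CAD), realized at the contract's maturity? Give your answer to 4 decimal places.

0.0173 per USD (in CAD)

Fair forward: F* = S·e^(carry·T), with carry = (r_CAD − r_USD) = 0.0113 − 0.0616 = -0.0503
F* = 1.3323 · e^(-0.0503 × 90/360) = 1.3323 · e^-0.012575 = 1.3323 × 0.987504 = 1.3157
Market 1.2984 < fair 1.3157: forward underpriced → reverse cash-and-carry (short spot, go long the forward).
At maturity, profit = |F_mkt − F*| = |1.2984 − 1.3157| = 0.0173 per USD (in CAD)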